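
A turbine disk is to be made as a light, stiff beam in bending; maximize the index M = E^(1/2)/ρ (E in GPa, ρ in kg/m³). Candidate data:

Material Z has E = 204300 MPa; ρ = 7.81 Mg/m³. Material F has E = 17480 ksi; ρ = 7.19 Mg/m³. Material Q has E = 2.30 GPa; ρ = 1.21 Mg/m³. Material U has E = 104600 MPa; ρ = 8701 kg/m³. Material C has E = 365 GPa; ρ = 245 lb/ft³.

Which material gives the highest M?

material C

Convert each candidate to consistent units, then evaluate M:
  material Z: E = 204.3 GPa, ρ = 7810 kg/m³
  material F: E = 120.5 GPa, ρ = 7190 kg/m³
  material Q: E = 2.300 GPa, ρ = 1210 kg/m³
  material U: E = 104.6 GPa, ρ = 8701 kg/m³
  material C: E = 365.0 GPa, ρ = 3925 kg/m³
  material C: M = 4.87×10⁻³
  material Z: M = 1.83×10⁻³
  material F: M = 1.53×10⁻³
  material Q: M = 1.25×10⁻³
  material U: M = 1.18×10⁻³
Material C has the largest M.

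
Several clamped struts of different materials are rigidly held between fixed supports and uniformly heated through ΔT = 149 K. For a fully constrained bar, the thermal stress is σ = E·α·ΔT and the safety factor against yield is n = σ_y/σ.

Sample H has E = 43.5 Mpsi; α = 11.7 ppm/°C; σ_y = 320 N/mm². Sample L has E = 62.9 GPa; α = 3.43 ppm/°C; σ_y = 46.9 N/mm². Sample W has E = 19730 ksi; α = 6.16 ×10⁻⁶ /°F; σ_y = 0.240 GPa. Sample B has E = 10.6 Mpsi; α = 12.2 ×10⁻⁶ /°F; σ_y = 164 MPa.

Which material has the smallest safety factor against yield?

sample H

Per material, after unit conversion:
  sample H: E = 299.9, α = 11.7, σ_y = 320.0 → σ = 523 MPa, n = 0.612
  sample L: E = 62.90, α = 3.43, σ_y = 46.90 → σ = 32.1 MPa, n = 1.46
  sample W: E = 136.0, α = 11.1, σ_y = 240.0 → σ = 225 MPa, n = 1.07
  sample B: E = 73.08, α = 22.0, σ_y = 164.0 → σ = 239 MPa, n = 0.686
The minimum is sample H at n = 0.612.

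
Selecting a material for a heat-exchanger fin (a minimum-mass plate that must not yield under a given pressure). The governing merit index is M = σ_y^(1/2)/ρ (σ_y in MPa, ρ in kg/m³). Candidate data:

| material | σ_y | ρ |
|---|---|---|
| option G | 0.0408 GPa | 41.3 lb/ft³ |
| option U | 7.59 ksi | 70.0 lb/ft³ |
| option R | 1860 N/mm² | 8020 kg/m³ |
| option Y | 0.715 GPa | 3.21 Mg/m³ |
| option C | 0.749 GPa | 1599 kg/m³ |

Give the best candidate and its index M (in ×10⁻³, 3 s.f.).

option C, M = 17.1×10⁻³

Normalizing units and computing the index:
  option G: σ_y = 40.80 MPa, ρ = 661.6 kg/m³
  option U: σ_y = 52.33 MPa, ρ = 1121 kg/m³
  option R: σ_y = 1860 MPa, ρ = 8020 kg/m³
  option Y: σ_y = 715.0 MPa, ρ = 3210 kg/m³
  option C: σ_y = 749.0 MPa, ρ = 1599 kg/m³
  option C: M = 17.1×10⁻³
  option G: M = 9.66×10⁻³
  option Y: M = 8.33×10⁻³
  option U: M = 6.45×10⁻³
  option R: M = 5.38×10⁻³
The maximum is for option C.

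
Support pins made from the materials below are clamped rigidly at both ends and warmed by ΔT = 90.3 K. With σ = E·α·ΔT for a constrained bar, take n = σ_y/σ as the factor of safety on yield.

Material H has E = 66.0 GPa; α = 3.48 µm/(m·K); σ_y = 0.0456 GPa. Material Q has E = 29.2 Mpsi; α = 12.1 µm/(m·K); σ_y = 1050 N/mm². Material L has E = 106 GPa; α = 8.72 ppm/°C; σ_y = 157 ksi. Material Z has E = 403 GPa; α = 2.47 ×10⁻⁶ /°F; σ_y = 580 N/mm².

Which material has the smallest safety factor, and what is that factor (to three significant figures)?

In consistent units (E in GPa, α in ×10⁻⁶/K, σ_y in MPa):
  material H: E = 66.00, α = 3.48, σ_y = 45.60 → σ = 20.7 MPa, n = 2.20
  material Q: E = 201.3, α = 12.1, σ_y = 1050 → σ = 220 MPa, n = 4.77
  material L: E = 106.0, α = 8.72, σ_y = 1082 → σ = 83.5 MPa, n = 13.0
  material Z: E = 403.0, α = 4.45, σ_y = 580.0 → σ = 162 MPa, n = 3.58
The minimum is material H at n = 2.20.

material H, n = 2.20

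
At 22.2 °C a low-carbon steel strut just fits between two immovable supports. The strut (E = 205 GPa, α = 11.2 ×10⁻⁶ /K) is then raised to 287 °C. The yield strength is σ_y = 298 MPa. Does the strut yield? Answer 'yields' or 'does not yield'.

yields

ΔT = 264.8 K. Constrained thermal stress σ = E·α·ΔT = 205.0×10³ MPa × 11.2×10⁻⁶ × 264.8 = 608 MPa (compressive).
Compare to σ_y = 298 MPa: σ ≥ σ_y, so it yields.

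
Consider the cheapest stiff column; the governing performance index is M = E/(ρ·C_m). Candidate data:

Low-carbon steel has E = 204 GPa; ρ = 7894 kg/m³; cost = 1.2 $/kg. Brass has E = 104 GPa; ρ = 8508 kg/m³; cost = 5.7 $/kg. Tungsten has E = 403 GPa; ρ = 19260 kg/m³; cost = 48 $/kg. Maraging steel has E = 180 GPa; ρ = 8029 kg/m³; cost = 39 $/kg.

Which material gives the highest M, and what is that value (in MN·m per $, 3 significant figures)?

low-carbon steel, M = 21.5 MN·m per $

Computing M directly (units already consistent):
  low-carbon steel: M = 21.5 MN·m per $
  brass: M = 2.14 MN·m per $
  maraging steel: M = 0.575 MN·m per $
  tungsten: M = 0.436 MN·m per $
Low-carbon steel ranks first.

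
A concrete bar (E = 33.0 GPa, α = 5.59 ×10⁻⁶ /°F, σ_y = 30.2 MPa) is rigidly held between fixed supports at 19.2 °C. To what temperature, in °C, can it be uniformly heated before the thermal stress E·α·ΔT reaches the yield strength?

110 °C

α = 5.59×10⁻⁶/°F × 9/5 = 10.1×10⁻⁶/K.
E·α·ΔT = 30.20 MPa ⇒ ΔT = 30.20 / (33.00×10³ × 10.1×10⁻⁶) = 90.95 K.
T = 19.2 + 90.95 = 110.2 °C.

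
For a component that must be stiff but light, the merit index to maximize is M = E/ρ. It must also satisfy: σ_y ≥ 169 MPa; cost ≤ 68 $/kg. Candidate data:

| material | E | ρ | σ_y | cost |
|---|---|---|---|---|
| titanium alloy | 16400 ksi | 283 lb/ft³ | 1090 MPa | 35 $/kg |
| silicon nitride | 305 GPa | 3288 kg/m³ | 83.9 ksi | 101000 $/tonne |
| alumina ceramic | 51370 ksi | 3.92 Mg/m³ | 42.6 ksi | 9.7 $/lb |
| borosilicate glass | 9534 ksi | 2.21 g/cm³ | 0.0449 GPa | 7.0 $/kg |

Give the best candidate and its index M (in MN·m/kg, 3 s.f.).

Screen on constraints: σ_y ≥ 169 MPa; cost ≤ 68 $/kg. Survivors: titanium alloy, alumina ceramic.
Convert each candidate to consistent units, then evaluate M:
  titanium alloy: E = 113.1 GPa, ρ = 4533 kg/m³
  alumina ceramic: E = 354.2 GPa, ρ = 3920 kg/m³
  alumina ceramic: M = 90.4 MN·m/kg
  titanium alloy: M = 24.9 MN·m/kg
Highest index: alumina ceramic.

alumina ceramic, M = 90.4 MN·m/kg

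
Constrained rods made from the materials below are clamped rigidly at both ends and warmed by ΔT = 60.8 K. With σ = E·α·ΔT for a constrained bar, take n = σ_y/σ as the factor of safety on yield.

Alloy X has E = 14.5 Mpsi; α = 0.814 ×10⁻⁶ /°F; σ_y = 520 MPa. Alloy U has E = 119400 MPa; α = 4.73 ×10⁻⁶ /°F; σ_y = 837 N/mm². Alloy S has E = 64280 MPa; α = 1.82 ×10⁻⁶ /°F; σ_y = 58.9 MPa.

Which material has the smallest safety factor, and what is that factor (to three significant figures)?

In consistent units (E in GPa, α in ×10⁻⁶/K, σ_y in MPa):
  alloy X: E = 99.97, α = 1.47, σ_y = 520.0 → σ = 8.91 MPa, n = 58.4
  alloy U: E = 119.4, α = 8.51, σ_y = 837.0 → σ = 61.8 MPa, n = 13.5
  alloy S: E = 64.28, α = 3.28, σ_y = 58.90 → σ = 12.8 MPa, n = 4.60
Alloy S has the lowest safety factor, n = 4.60.

alloy S, n = 4.60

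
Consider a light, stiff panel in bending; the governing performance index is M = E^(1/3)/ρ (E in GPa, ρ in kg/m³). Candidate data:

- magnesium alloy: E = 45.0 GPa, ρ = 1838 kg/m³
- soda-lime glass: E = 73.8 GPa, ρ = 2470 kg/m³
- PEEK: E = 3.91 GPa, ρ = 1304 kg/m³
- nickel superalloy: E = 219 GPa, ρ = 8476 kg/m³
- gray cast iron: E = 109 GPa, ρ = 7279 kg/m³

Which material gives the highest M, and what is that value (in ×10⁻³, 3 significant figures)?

Evaluate M for each candidate:
  magnesium alloy: M = 1.94×10⁻³
  soda-lime glass: M = 1.70×10⁻³
  PEEK: M = 1.21×10⁻³
  nickel superalloy: M = 0.711×10⁻³
  gray cast iron: M = 0.656×10⁻³
Magnesium alloy has the largest M.

magnesium alloy, M = 1.94×10⁻³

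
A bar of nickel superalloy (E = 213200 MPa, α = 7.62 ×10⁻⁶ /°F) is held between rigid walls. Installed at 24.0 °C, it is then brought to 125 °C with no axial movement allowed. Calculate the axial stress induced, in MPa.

295 MPa

E = 213200 MPa = 213.2 GPa.
α = 7.62×10⁻⁶/°F × 9/5 = 13.7×10⁻⁶/K.
ΔT = 101.0 K. Constrained thermal stress σ = E·α·ΔT = 213.2×10³ MPa × 13.7×10⁻⁶ × 101.0 = 295 MPa (compressive).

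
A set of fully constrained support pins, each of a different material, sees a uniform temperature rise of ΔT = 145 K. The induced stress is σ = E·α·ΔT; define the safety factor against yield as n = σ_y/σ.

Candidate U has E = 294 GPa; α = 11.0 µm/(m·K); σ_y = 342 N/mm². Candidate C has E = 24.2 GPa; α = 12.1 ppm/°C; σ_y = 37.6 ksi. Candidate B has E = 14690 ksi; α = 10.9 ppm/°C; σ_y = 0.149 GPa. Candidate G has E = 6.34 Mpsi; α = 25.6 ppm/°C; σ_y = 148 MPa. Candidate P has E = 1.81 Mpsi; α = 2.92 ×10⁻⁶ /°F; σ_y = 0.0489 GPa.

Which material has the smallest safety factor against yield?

Converting E to GPa, α to ×10⁻⁶/K, σ_y to MPa, then σ and n for each:
  candidate U: E = 294.0, α = 11.0, σ_y = 342.0 → σ = 469 MPa, n = 0.729
  candidate C: E = 24.20, α = 12.1, σ_y = 259.2 → σ = 42.5 MPa, n = 6.11
  candidate B: E = 101.3, α = 10.9, σ_y = 149.0 → σ = 160 MPa, n = 0.931
  candidate G: E = 43.71, α = 25.6, σ_y = 148.0 → σ = 162 MPa, n = 0.912
  candidate P: E = 12.48, α = 5.26, σ_y = 48.90 → σ = 9.51 MPa, n = 5.14
Candidate U has the lowest safety factor, n = 0.729.

candidate U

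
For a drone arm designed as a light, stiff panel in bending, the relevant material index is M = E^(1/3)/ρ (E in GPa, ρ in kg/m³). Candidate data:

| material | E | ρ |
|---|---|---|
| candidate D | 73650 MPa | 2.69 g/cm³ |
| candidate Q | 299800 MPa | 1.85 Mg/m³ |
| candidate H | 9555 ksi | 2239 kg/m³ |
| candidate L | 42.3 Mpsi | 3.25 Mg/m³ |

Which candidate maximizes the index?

Putting every candidate on a common basis:
  candidate D: E = 73.65 GPa, ρ = 2690 kg/m³
  candidate Q: E = 299.8 GPa, ρ = 1850 kg/m³
  candidate H: E = 65.88 GPa, ρ = 2239 kg/m³
  candidate L: E = 291.6 GPa, ρ = 3250 kg/m³
  candidate Q: M = 3.62×10⁻³
  candidate L: M = 2.04×10⁻³
  candidate H: M = 1.80×10⁻³
  candidate D: M = 1.56×10⁻³
Candidate Q ranks first.

candidate Q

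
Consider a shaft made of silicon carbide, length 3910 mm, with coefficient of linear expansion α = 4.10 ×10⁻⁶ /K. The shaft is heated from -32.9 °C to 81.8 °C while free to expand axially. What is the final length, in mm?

ΔT = 81.8 − (-32.9) = 114.7 K.
ΔL = α·L₀·ΔT = 4.10×10⁻⁶ × 3910 mm × 114.7 K = 1.84 mm.
L = L₀ + ΔL = 3910 + 1.84 = 3911.8 mm.

3911.8 mm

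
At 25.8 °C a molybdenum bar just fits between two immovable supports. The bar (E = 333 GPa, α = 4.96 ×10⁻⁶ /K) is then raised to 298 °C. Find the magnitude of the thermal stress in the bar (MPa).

ΔT = 272.2 K. Constrained thermal stress σ = E·α·ΔT = 333.0×10³ MPa × 4.96×10⁻⁶ × 272.2 = 450 MPa (compressive).

450 MPa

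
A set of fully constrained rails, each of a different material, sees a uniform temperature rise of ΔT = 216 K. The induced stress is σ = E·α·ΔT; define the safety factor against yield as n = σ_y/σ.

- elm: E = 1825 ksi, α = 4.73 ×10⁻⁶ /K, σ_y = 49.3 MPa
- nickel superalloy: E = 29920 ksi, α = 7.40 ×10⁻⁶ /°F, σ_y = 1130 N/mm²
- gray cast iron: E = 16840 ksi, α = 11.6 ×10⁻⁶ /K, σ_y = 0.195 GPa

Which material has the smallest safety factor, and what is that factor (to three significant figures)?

gray cast iron, n = 0.670

Per material, after unit conversion:
  elm: E = 12.58, α = 4.73, σ_y = 49.30 → σ = 12.9 MPa, n = 3.83
  nickel superalloy: E = 206.3, α = 13.3, σ_y = 1130 → σ = 594 MPa, n = 1.90
  gray cast iron: E = 116.1, α = 11.6, σ_y = 195.0 → σ = 291 MPa, n = 0.670
Gray cast iron has the lowest safety factor, n = 0.670.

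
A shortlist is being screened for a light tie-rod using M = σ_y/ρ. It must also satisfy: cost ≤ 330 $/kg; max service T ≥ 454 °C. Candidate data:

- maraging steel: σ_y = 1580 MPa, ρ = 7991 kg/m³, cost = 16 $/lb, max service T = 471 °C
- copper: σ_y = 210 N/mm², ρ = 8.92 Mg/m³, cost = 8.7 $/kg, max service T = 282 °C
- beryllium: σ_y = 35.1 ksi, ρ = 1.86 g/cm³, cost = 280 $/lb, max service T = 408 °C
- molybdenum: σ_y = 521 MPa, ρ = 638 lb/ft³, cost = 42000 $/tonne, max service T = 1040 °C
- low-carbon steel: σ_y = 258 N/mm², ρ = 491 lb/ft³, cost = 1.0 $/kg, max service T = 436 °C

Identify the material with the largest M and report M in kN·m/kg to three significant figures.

Screen on constraints: cost ≤ 330 $/kg; max service T ≥ 454 °C. Survivors: maraging steel, molybdenum.
Convert each candidate to consistent units, then evaluate M:
  maraging steel: σ_y = 1580 MPa, ρ = 7991 kg/m³
  molybdenum: σ_y = 521.0 MPa, ρ = 10220 kg/m³
  maraging steel: M = 198 kN·m/kg
  molybdenum: M = 51.0 kN·m/kg
Maraging steel has the largest M.

maraging steel, M = 198 kN·m/kg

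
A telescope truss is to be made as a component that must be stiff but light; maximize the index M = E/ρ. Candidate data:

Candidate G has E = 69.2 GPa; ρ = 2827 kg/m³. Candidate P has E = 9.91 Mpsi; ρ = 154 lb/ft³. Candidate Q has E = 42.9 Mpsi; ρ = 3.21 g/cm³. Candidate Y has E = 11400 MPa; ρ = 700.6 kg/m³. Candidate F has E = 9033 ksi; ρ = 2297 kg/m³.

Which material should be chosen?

In SI units:
  candidate G: E = 69.20 GPa, ρ = 2827 kg/m³
  candidate P: E = 68.33 GPa, ρ = 2467 kg/m³
  candidate Q: E = 295.8 GPa, ρ = 3210 kg/m³
  candidate Y: E = 11.40 GPa, ρ = 700.6 kg/m³
  candidate F: E = 62.28 GPa, ρ = 2297 kg/m³
  candidate Q: M = 92.1 MN·m/kg
  candidate P: M = 27.7 MN·m/kg
  candidate F: M = 27.1 MN·m/kg
  candidate G: M = 24.5 MN·m/kg
  candidate Y: M = 16.3 MN·m/kg
Candidate Q ranks first.

candidate Q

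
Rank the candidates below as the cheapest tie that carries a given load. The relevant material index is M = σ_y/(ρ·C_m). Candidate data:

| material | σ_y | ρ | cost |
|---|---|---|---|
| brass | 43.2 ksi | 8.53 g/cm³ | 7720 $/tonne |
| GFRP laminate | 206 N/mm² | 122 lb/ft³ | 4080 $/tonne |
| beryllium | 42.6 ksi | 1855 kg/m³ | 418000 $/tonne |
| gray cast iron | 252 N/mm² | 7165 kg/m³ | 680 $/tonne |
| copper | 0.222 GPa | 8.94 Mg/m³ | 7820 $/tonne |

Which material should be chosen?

Putting every candidate on a common basis:
  brass: σ_y = 297.9 MPa, ρ = 8530 kg/m³, cost = 7.720 $/kg
  GFRP laminate: σ_y = 206.0 MPa, ρ = 1954 kg/m³, cost = 4.080 $/kg
  beryllium: σ_y = 293.7 MPa, ρ = 1855 kg/m³, cost = 418.0 $/kg
  gray cast iron: σ_y = 252.0 MPa, ρ = 7165 kg/m³, cost = 0.6800 $/kg
  copper: σ_y = 222.0 MPa, ρ = 8940 kg/m³, cost = 7.820 $/kg
  gray cast iron: M = 51.7 kN·m per $
  GFRP laminate: M = 25.8 kN·m per $
  brass: M = 4.52 kN·m per $
  copper: M = 3.18 kN·m per $
  beryllium: M = 0.379 kN·m per $
Highest index: gray cast iron.

gray cast iron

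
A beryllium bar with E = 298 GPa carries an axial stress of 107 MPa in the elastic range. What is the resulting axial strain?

3.59×10⁻⁴

ε = σ/E = 107 / 298000 = 3.59×10⁻⁴.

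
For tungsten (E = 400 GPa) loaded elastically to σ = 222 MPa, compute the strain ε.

5.55×10⁻⁴

ε = σ/E = 222 / 400000 = 5.55×10⁻⁴.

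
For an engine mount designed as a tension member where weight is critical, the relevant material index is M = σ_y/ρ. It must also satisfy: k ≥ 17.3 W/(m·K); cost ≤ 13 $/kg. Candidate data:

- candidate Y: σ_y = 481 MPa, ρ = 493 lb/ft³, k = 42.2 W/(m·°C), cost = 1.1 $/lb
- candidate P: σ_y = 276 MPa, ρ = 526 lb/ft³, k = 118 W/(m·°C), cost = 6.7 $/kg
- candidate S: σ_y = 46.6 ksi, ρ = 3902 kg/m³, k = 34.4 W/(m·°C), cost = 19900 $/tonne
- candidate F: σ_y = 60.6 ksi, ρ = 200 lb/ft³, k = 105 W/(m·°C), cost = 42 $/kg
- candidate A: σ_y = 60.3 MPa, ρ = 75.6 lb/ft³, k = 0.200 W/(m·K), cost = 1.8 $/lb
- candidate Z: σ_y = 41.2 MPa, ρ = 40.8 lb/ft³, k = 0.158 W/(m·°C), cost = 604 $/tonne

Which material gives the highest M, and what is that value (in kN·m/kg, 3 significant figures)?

Screen on constraints: k ≥ 17.3 W/(m·K); cost ≤ 13 $/kg. Survivors: candidate Y, candidate P.
In SI units:
  candidate Y: σ_y = 481.0 MPa, ρ = 7897 kg/m³
  candidate P: σ_y = 276.0 MPa, ρ = 8426 kg/m³
  candidate Y: M = 60.9 kN·m/kg
  candidate P: M = 32.8 kN·m/kg
Candidate Y ranks first.

candidate Y, M = 60.9 kN·m/kg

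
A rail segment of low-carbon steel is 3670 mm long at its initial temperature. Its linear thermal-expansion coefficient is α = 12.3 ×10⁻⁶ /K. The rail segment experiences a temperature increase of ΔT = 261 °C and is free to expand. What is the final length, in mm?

3681.8 mm

ΔL = α·L₀·ΔT = 12.3×10⁻⁶ × 3670 mm × 261.0 K = 11.8 mm.
L = L₀ + ΔL = 3670 + 11.8 = 3681.8 mm.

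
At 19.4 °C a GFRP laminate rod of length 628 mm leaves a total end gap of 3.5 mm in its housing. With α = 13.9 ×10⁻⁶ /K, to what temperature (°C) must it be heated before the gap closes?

420 °C

α·L₀·ΔT = 3.5 mm ⇒ ΔT = 3.5 / (13.9×10⁻⁶ × 628.0) = 401.0 K.
T = 19.4 + 401.0 = 420.4 °C.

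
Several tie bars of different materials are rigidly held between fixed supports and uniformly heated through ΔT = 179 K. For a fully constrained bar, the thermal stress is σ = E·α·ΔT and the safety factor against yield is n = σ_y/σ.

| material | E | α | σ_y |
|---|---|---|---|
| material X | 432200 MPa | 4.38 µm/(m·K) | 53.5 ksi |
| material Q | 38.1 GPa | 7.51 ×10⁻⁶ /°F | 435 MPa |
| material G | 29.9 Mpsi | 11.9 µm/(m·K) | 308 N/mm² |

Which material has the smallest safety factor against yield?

In consistent units (E in GPa, α in ×10⁻⁶/K, σ_y in MPa):
  material X: E = 432.2, α = 4.38, σ_y = 368.9 → σ = 339 MPa, n = 1.09
  material Q: E = 38.10, α = 13.5, σ_y = 435.0 → σ = 92.2 MPa, n = 4.72
  material G: E = 206.2, α = 11.9, σ_y = 308.0 → σ = 439 MPa, n = 0.701
Material G has the lowest safety factor, n = 0.701.

material G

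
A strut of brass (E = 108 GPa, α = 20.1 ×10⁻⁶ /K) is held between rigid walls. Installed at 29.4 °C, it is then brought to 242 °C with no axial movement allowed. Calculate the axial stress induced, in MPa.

ΔT = 212.6 K. Constrained thermal stress σ = E·α·ΔT = 108.0×10³ MPa × 20.1×10⁻⁶ × 212.6 = 462 MPa (compressive).

462 MPa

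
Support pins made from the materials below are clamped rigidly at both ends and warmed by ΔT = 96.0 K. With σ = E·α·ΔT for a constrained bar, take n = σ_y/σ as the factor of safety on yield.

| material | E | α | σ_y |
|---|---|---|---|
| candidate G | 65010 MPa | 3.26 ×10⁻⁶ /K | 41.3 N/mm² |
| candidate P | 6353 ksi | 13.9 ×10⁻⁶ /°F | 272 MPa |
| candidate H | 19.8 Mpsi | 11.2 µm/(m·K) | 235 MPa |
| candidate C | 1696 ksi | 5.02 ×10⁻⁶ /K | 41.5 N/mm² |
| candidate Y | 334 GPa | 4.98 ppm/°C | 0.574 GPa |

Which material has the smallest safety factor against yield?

With everything in SI (GPa, ×10⁻⁶/K, MPa):
  candidate G: E = 65.01, α = 3.26, σ_y = 41.30 → σ = 20.3 MPa, n = 2.03
  candidate P: E = 43.80, α = 25.0, σ_y = 272.0 → σ = 105 MPa, n = 2.59
  candidate H: E = 136.5, α = 11.2, σ_y = 235.0 → σ = 147 MPa, n = 1.60
  candidate C: E = 11.69, α = 5.02, σ_y = 41.50 → σ = 5.64 MPa, n = 7.36
  candidate Y: E = 334.0, α = 4.98, σ_y = 574.0 → σ = 160 MPa, n = 3.59
Candidate H has the lowest safety factor, n = 1.60.

candidate H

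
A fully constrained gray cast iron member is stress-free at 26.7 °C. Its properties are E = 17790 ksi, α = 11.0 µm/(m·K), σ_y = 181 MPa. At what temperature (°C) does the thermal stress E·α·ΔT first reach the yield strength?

E = 17790 ksi = 122.7 GPa.
E·α·ΔT = 181.0 MPa ⇒ ΔT = 181.0 / (122.7×10³ × 11.0×10⁻⁶) = 134.2 K.
T = 26.7 + 134.2 = 160.9 °C.

161 °C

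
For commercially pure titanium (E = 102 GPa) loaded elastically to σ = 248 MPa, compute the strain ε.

2.43×10⁻³

ε = σ/E = 248 / 102000 = 2.43×10⁻³.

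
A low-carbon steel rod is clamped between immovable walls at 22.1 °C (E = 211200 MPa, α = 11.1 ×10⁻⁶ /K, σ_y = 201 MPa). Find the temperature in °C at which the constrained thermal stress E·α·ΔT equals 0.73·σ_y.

84.7 °C

E = 211200 MPa = 211.2 GPa.
E·α·ΔT = 146.7 MPa ⇒ ΔT = 146.7 / (211.2×10³ × 11.1×10⁻⁶) = 62.59 K.
T = 22.1 + 62.59 = 84.69 °C.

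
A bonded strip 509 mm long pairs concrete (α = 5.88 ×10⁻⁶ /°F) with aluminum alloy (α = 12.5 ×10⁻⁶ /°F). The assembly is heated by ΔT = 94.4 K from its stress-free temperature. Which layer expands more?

aluminum alloy

concrete: α = 5.88×10⁻⁶/°F × 9/5 = 10.6×10⁻⁶/K.
aluminum alloy: α = 12.5×10⁻⁶/°F × 9/5 = 22.5×10⁻⁶/K.
α(concrete) = 10.6×10⁻⁶/K vs α(aluminum alloy) = 22.5×10⁻⁶/K.
Higher α expands more for the same ΔT: aluminum alloy.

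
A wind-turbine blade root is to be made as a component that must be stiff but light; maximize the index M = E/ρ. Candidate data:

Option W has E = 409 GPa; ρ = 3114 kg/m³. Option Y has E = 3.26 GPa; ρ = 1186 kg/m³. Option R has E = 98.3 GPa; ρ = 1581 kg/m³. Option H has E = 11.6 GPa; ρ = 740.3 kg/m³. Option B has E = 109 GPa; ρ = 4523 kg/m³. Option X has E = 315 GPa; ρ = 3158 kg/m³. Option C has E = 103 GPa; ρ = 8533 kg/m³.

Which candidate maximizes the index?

Computing M directly (units already consistent):
  option W: M = 131 MN·m/kg
  option X: M = 99.7 MN·m/kg
  option R: M = 62.2 MN·m/kg
  option B: M = 24.1 MN·m/kg
  option H: M = 15.7 MN·m/kg
  option C: M = 12.1 MN·m/kg
  option Y: M = 2.75 MN·m/kg
Option W ranks first.

option W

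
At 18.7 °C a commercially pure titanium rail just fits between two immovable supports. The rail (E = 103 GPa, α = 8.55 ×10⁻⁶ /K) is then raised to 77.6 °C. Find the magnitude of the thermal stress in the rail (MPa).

51.9 MPa

ΔT = 58.90 K. Constrained thermal stress σ = E·α·ΔT = 103.0×10³ MPa × 8.55×10⁻⁶ × 58.90 = 51.9 MPa (compressive).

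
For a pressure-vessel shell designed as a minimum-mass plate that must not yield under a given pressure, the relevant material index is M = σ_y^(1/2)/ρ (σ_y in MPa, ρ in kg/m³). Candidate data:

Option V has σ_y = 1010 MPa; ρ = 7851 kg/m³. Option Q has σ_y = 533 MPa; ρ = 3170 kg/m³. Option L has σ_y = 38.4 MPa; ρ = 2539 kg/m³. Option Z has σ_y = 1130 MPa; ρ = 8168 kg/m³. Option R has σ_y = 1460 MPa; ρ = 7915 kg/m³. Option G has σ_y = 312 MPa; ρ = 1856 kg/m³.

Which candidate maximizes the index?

option G

Computing M directly (units already consistent):
  option G: M = 9.52×10⁻³
  option Q: M = 7.28×10⁻³
  option R: M = 4.83×10⁻³
  option Z: M = 4.12×10⁻³
  option V: M = 4.05×10⁻³
  option L: M = 2.44×10⁻³
The maximum is for option G.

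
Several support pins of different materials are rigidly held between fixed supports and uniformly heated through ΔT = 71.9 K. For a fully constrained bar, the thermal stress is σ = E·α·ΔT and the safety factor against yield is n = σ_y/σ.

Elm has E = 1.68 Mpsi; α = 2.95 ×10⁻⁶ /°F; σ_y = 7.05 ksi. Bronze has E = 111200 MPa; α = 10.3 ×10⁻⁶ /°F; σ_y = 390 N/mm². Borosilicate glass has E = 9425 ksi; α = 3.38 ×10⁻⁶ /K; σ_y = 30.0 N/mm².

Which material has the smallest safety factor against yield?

borosilicate glass

In consistent units (E in GPa, α in ×10⁻⁶/K, σ_y in MPa):
  elm: E = 11.58, α = 5.31, σ_y = 48.61 → σ = 4.42 MPa, n = 11.0
  bronze: E = 111.2, α = 18.5, σ_y = 390.0 → σ = 148 MPa, n = 2.63
  borosilicate glass: E = 64.98, α = 3.38, σ_y = 30.00 → σ = 15.8 MPa, n = 1.90
Borosilicate glass has the lowest safety factor, n = 1.90.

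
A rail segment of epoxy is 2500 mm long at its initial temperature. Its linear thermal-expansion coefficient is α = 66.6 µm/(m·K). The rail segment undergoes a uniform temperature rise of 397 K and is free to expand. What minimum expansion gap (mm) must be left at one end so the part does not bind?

66.1 mm

ΔL = α·L₀·ΔT = 66.6×10⁻⁶ × 2500 mm × 397.0 K = 66.1 mm.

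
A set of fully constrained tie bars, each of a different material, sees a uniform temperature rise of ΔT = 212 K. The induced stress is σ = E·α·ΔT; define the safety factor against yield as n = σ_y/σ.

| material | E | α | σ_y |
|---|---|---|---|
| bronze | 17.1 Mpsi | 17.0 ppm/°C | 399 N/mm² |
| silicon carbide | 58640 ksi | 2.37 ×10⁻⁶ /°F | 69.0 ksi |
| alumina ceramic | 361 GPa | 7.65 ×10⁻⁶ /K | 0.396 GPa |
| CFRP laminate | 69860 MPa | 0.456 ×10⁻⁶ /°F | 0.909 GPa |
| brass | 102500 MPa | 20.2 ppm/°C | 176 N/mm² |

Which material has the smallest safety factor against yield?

Converting E to GPa, α to ×10⁻⁶/K, σ_y to MPa, then σ and n for each:
  bronze: E = 117.9, α = 17.0, σ_y = 399.0 → σ = 425 MPa, n = 0.939
  silicon carbide: E = 404.3, α = 4.27, σ_y = 475.7 → σ = 366 MPa, n = 1.30
  alumina ceramic: E = 361.0, α = 7.65, σ_y = 396.0 → σ = 585 MPa, n = 0.676
  CFRP laminate: E = 69.86, α = 0.821, σ_y = 909.0 → σ = 12.2 MPa, n = 74.8
  brass: E = 102.5, α = 20.2, σ_y = 176.0 → σ = 439 MPa, n = 0.401
Smallest n: brass with n = 0.401.

brass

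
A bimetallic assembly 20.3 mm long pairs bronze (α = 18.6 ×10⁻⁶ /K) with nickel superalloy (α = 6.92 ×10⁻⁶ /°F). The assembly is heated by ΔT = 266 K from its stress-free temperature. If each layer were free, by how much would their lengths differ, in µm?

nickel superalloy: α = 6.92×10⁻⁶/°F × 9/5 = 12.5×10⁻⁶/K.
Δα = |18.6 − 12.5|×10⁻⁶/K = 6.14×10⁻⁶/K.
ΔL_mismatch = Δα·L·ΔT = 6.14×10⁻⁶ × 20.3 mm × 266.0 K = 33.2 µm.

33.2 µm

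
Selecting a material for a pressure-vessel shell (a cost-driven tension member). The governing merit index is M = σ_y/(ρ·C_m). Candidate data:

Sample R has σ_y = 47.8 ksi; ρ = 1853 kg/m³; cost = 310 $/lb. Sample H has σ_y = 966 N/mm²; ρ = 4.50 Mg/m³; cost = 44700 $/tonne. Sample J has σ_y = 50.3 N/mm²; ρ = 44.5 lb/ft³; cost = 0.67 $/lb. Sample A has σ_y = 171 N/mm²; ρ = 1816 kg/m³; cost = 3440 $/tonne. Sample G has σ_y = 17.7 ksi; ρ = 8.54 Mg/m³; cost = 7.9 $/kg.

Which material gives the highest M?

sample J

Normalizing units and computing the index:
  sample R: σ_y = 329.6 MPa, ρ = 1853 kg/m³, cost = 683.4 $/kg
  sample H: σ_y = 966.0 MPa, ρ = 4500 kg/m³, cost = 44.70 $/kg
  sample J: σ_y = 50.30 MPa, ρ = 712.8 kg/m³, cost = 1.477 $/kg
  sample A: σ_y = 171.0 MPa, ρ = 1816 kg/m³, cost = 3.440 $/kg
  sample G: σ_y = 122.0 MPa, ρ = 8540 kg/m³, cost = 7.900 $/kg
  sample J: M = 47.8 kN·m per $
  sample A: M = 27.4 kN·m per $
  sample H: M = 4.80 kN·m per $
  sample G: M = 1.81 kN·m per $
  sample R: M = 0.260 kN·m per $
Sample J ranks first.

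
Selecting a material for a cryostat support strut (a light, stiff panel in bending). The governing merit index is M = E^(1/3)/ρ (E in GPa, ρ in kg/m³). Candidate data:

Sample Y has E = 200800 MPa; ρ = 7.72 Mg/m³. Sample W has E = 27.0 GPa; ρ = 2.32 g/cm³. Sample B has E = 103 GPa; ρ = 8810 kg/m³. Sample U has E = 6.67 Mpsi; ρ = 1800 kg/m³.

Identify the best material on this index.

sample U

Convert each candidate to consistent units, then evaluate M:
  sample Y: E = 200.8 GPa, ρ = 7720 kg/m³
  sample W: E = 27.00 GPa, ρ = 2320 kg/m³
  sample B: E = 103.0 GPa, ρ = 8810 kg/m³
  sample U: E = 45.99 GPa, ρ = 1800 kg/m³
  sample U: M = 1.99×10⁻³
  sample W: M = 1.29×10⁻³
  sample Y: M = 0.759×10⁻³
  sample B: M = 0.532×10⁻³
The maximum is for sample U.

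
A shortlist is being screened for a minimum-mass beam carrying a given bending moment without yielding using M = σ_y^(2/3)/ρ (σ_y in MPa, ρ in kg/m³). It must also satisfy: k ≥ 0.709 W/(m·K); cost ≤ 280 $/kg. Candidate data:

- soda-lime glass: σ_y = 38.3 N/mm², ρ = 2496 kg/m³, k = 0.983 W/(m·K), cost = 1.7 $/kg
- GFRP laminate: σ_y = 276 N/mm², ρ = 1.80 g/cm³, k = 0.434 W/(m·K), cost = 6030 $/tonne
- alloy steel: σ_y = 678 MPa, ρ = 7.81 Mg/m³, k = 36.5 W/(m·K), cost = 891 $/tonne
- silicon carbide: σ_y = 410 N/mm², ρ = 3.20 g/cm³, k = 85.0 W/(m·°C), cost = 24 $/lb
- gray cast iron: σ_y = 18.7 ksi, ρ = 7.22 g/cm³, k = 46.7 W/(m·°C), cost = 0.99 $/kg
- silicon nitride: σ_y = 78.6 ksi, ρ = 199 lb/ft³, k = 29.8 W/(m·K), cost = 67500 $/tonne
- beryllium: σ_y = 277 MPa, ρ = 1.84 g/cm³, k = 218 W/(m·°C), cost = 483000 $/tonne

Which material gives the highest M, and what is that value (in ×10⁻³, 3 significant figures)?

Screen on constraints: k ≥ 0.709 W/(m·K); cost ≤ 280 $/kg. Survivors: soda-lime glass, alloy steel, silicon carbide, gray cast iron, silicon nitride.
Convert each candidate to consistent units, then evaluate M:
  soda-lime glass: σ_y = 38.30 MPa, ρ = 2496 kg/m³
  alloy steel: σ_y = 678.0 MPa, ρ = 7810 kg/m³
  silicon carbide: σ_y = 410.0 MPa, ρ = 3200 kg/m³
  gray cast iron: σ_y = 128.9 MPa, ρ = 7220 kg/m³
  silicon nitride: σ_y = 541.9 MPa, ρ = 3188 kg/m³
  silicon nitride: M = 20.9×10⁻³
  silicon carbide: M = 17.2×10⁻³
  alloy steel: M = 9.88×10⁻³
  soda-lime glass: M = 4.55×10⁻³
  gray cast iron: M = 3.53×10⁻³
The maximum is for silicon nitride.

silicon nitride, M = 20.9×10⁻³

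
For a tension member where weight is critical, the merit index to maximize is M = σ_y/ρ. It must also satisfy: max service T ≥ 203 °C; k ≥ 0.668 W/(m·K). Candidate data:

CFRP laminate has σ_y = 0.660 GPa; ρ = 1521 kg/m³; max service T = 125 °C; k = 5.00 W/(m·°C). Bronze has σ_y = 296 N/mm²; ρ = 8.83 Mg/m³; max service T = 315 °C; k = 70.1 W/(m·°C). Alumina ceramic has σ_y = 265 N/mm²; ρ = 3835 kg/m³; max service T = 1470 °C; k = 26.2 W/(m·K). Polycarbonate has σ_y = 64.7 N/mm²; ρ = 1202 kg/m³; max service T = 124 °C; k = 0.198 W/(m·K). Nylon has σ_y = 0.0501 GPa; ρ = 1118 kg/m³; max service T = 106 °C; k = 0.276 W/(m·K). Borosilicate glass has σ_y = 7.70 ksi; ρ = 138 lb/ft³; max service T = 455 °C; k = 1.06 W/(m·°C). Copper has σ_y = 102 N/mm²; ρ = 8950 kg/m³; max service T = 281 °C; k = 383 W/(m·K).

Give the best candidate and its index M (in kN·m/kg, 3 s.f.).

Screen on constraints: max service T ≥ 203 °C; k ≥ 0.668 W/(m·K). Survivors: bronze, alumina ceramic, borosilicate glass, copper.
In SI units:
  bronze: σ_y = 296.0 MPa, ρ = 8830 kg/m³
  alumina ceramic: σ_y = 265.0 MPa, ρ = 3835 kg/m³
  borosilicate glass: σ_y = 53.09 MPa, ρ = 2211 kg/m³
  copper: σ_y = 102.0 MPa, ρ = 8950 kg/m³
  alumina ceramic: M = 69.1 kN·m/kg
  bronze: M = 33.5 kN·m/kg
  borosilicate glass: M = 24.0 kN·m/kg
  copper: M = 11.4 kN·m/kg
Alumina ceramic has the largest M.

alumina ceramic, M = 69.1 kN·m/kg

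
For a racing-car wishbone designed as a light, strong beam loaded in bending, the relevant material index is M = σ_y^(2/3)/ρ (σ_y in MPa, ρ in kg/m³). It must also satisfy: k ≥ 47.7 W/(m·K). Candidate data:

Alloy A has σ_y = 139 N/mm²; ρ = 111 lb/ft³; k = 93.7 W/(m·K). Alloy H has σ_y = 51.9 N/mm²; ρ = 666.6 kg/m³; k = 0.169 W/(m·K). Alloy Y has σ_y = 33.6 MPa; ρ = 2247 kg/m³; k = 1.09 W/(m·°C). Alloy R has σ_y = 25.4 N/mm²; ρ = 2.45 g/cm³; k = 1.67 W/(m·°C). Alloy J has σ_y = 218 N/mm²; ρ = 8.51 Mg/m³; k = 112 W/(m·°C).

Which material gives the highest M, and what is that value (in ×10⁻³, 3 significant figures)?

Screen on constraints: k ≥ 47.7 W/(m·K). Survivors: alloy A, alloy J.
In SI units:
  alloy A: σ_y = 139.0 MPa, ρ = 1778 kg/m³
  alloy J: σ_y = 218.0 MPa, ρ = 8510 kg/m³
  alloy A: M = 15.1×10⁻³
  alloy J: M = 4.26×10⁻³
The maximum is for alloy A.

alloy A, M = 15.1×10⁻³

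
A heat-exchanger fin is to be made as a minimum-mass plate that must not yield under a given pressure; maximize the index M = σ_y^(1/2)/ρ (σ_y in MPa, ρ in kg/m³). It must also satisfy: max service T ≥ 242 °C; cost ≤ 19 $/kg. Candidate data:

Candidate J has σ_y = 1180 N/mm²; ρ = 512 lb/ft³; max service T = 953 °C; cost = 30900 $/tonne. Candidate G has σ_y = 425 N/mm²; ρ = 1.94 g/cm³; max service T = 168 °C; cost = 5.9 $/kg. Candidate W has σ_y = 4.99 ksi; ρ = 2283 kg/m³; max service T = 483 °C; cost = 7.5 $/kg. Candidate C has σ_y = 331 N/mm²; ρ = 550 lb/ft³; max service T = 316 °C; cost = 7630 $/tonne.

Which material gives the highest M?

candidate W

Screen on constraints: max service T ≥ 242 °C; cost ≤ 19 $/kg. Survivors: candidate W, candidate C.
In SI units:
  candidate W: σ_y = 34.40 MPa, ρ = 2283 kg/m³
  candidate C: σ_y = 331.0 MPa, ρ = 8810 kg/m³
  candidate W: M = 2.57×10⁻³
  candidate C: M = 2.07×10⁻³
Candidate W ranks first.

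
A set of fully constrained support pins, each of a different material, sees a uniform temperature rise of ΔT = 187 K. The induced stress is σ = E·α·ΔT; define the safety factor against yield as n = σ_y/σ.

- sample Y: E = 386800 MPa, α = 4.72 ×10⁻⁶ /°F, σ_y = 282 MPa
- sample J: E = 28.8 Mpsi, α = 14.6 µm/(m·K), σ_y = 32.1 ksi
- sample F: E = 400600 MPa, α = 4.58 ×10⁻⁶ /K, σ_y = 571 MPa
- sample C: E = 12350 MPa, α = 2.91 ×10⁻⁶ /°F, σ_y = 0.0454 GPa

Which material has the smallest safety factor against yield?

In consistent units (E in GPa, α in ×10⁻⁶/K, σ_y in MPa):
  sample Y: E = 386.8, α = 8.50, σ_y = 282.0 → σ = 615 MPa, n = 0.459
  sample J: E = 198.6, α = 14.6, σ_y = 221.3 → σ = 542 MPa, n = 0.408
  sample F: E = 400.6, α = 4.58, σ_y = 571.0 → σ = 343 MPa, n = 1.66
  sample C: E = 12.35, α = 5.24, σ_y = 45.40 → σ = 12.1 MPa, n = 3.75
The minimum is sample J at n = 0.408.

sample J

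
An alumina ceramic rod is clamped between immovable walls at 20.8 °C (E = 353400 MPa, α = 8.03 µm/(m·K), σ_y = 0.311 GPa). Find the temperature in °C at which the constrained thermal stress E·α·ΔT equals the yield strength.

130 °C

E = 353400 MPa = 353.4 GPa.
σ_y = 0.311 GPa = 311.0 MPa.
E·α·ΔT = 311.0 MPa ⇒ ΔT = 311.0 / (353.4×10³ × 8.03×10⁻⁶) = 109.6 K.
T = 20.8 + 109.6 = 130.4 °C.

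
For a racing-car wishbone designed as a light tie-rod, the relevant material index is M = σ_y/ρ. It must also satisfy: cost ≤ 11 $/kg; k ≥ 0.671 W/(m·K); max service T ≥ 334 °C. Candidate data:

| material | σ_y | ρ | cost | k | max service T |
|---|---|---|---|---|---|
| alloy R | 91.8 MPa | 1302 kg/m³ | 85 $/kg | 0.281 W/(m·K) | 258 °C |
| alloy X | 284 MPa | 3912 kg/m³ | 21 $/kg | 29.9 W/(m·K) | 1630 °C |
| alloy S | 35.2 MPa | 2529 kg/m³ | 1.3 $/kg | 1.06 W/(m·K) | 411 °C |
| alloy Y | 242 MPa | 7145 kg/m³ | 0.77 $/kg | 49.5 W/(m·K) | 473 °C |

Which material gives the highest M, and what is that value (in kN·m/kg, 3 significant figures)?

Screen on constraints: cost ≤ 11 $/kg; k ≥ 0.671 W/(m·K); max service T ≥ 334 °C. Survivors: alloy S, alloy Y.
Evaluate M for each candidate:
  alloy Y: M = 33.9 kN·m/kg
  alloy S: M = 13.9 kN·m/kg
Alloy Y ranks first.

alloy Y, M = 33.9 kN·m/kg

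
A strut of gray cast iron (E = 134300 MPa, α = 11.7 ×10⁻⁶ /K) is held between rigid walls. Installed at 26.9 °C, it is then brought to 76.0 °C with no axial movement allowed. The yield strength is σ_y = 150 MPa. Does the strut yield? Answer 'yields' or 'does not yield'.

E = 134300 MPa = 134.3 GPa.
ΔT = 49.10 K. Constrained thermal stress σ = E·α·ΔT = 134.3×10³ MPa × 11.7×10⁻⁶ × 49.10 = 77.2 MPa (compressive).
Compare to σ_y = 150 MPa: σ < σ_y, so it does not yield.

does not yield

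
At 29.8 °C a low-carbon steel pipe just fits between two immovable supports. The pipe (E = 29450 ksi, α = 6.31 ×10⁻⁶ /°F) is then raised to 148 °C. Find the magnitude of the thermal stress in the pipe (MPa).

273 MPa

E = 29450 ksi = 203.1 GPa.
α = 6.31×10⁻⁶/°F × 9/5 = 11.4×10⁻⁶/K.
ΔT = 118.2 K. Constrained thermal stress σ = E·α·ΔT = 203.1×10³ MPa × 11.4×10⁻⁶ × 118.2 = 273 MPa (compressive).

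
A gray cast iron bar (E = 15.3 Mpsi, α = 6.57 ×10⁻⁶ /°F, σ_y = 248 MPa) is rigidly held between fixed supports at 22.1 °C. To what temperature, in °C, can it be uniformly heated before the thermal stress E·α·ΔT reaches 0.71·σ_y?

163 °C

E = 15.3 Mpsi = 105.5 GPa.
α = 6.57×10⁻⁶/°F × 9/5 = 11.8×10⁻⁶/K.
E·α·ΔT = 176.1 MPa ⇒ ΔT = 176.1 / (105.5×10³ × 11.8×10⁻⁶) = 141.1 K.
T = 22.1 + 141.1 = 163.2 °C.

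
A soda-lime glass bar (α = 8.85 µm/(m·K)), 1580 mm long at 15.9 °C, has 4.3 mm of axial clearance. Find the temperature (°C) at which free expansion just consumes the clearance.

α·L₀·ΔT = 4.3 mm ⇒ ΔT = 4.3 / (8.85×10⁻⁶ × 1580.0) = 307.5 K.
T = 15.9 + 307.5 = 323.4 °C.

323 °C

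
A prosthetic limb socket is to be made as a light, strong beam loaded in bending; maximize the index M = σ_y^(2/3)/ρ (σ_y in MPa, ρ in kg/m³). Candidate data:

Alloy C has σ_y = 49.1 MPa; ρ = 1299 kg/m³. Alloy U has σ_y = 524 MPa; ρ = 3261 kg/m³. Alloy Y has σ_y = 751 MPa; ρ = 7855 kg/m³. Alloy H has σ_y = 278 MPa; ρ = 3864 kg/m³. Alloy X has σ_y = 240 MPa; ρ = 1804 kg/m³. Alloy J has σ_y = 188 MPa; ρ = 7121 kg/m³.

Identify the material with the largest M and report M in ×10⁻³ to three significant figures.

alloy X, M = 21.4×10⁻³

Per-candidate index values:
  alloy X: M = 21.4×10⁻³
  alloy U: M = 19.9×10⁻³
  alloy H: M = 11.0×10⁻³
  alloy Y: M = 10.5×10⁻³
  alloy C: M = 10.3×10⁻³
  alloy J: M = 4.61×10⁻³
Alloy X ranks first.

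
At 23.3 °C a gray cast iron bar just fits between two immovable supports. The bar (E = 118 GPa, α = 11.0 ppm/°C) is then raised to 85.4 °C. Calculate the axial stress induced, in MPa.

80.6 MPa

ΔT = 62.10 K. Constrained thermal stress σ = E·α·ΔT = 118.0×10³ MPa × 11.0×10⁻⁶ × 62.10 = 80.6 MPa (compressive).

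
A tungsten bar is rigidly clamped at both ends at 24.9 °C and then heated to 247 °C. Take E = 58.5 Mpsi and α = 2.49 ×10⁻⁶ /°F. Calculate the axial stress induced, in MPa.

402 MPa

E = 58.5 Mpsi = 403.3 GPa.
α = 2.49×10⁻⁶/°F × 9/5 = 4.48×10⁻⁶/K.
ΔT = 222.1 K. Constrained thermal stress σ = E·α·ΔT = 403.3×10³ MPa × 4.48×10⁻⁶ × 222.1 = 402 MPa (compressive).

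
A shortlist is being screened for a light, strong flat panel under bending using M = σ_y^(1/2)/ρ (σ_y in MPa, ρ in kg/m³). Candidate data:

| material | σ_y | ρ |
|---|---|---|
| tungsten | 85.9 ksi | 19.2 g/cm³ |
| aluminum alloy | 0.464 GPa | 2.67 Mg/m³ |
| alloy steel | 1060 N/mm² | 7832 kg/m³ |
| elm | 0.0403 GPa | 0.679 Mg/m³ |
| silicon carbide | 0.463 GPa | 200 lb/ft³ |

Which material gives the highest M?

Putting every candidate on a common basis:
  tungsten: σ_y = 592.3 MPa, ρ = 19200 kg/m³
  aluminum alloy: σ_y = 464.0 MPa, ρ = 2670 kg/m³
  alloy steel: σ_y = 1060 MPa, ρ = 7832 kg/m³
  elm: σ_y = 40.30 MPa, ρ = 679.0 kg/m³
  silicon carbide: σ_y = 463.0 MPa, ρ = 3204 kg/m³
  elm: M = 9.35×10⁻³
  aluminum alloy: M = 8.07×10⁻³
  silicon carbide: M = 6.72×10⁻³
  alloy steel: M = 4.16×10⁻³
  tungsten: M = 1.27×10⁻³
Elm ranks first.

elm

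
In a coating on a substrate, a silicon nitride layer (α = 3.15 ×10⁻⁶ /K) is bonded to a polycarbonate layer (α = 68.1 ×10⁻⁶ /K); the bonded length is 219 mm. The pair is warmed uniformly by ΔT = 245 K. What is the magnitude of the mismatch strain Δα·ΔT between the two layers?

0.0159

Δα = |3.15 − 68.1|×10⁻⁶/K = 64.9×10⁻⁶/K.
Mismatch strain = Δα·ΔT = 64.9×10⁻⁶ × 245.0 = 0.0159.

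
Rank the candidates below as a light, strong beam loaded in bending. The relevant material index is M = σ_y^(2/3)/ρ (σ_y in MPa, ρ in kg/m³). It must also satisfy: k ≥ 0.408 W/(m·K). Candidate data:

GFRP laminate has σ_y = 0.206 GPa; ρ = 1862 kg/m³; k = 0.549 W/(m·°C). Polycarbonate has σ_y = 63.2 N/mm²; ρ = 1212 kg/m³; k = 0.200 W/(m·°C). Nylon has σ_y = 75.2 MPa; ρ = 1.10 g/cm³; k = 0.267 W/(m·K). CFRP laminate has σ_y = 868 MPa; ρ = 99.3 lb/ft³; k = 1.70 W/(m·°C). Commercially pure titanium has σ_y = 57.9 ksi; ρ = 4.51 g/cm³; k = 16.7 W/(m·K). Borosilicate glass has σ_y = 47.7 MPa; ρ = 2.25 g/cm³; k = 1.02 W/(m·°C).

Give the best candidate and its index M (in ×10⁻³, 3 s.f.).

CFRP laminate, M = 57.2×10⁻³

Screen on constraints: k ≥ 0.408 W/(m·K). Survivors: GFRP laminate, CFRP laminate, commercially pure titanium, borosilicate glass.
Normalizing units and computing the index:
  GFRP laminate: σ_y = 206.0 MPa, ρ = 1862 kg/m³
  CFRP laminate: σ_y = 868.0 MPa, ρ = 1591 kg/m³
  commercially pure titanium: σ_y = 399.2 MPa, ρ = 4510 kg/m³
  borosilicate glass: σ_y = 47.70 MPa, ρ = 2250 kg/m³
  CFRP laminate: M = 57.2×10⁻³
  GFRP laminate: M = 18.7×10⁻³
  commercially pure titanium: M = 12.0×10⁻³
  borosilicate glass: M = 5.85×10⁻³
The maximum is for CFRP laminate.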